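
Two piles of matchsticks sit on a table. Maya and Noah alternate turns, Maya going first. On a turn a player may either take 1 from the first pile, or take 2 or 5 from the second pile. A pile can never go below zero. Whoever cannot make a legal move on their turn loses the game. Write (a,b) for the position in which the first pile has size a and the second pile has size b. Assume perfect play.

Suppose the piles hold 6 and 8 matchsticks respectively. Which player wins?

Positions with no move are L. A position that does have a move is losing for the player to move precisely when every available move leads to a winning position for the opponent. Fill in the labels:
No move ever increases a pile, so every position that can arise here has a ≤ 6 and b ≤ 8; it is enough to label the cells with 0 ≤ a ≤ 6 and 0 ≤ b ≤ 8.
Every move lowers a or b (never raises either), so fill the grid row by row in increasing a, and left to right within a row: each cell's successors are then already labelled.
      b=0  b=1  b=2  b=3  b=4  b=5  b=6  b=7  b=8
a=0:    L    L    W    W    L    W    W    L    L
a=1:    W    W    L    L    W    W    L    W    W
a=2:    L    L    W    W    L    W    W    L    L
a=3:    W    W    L    L    W    W    L    W    W
a=4:    L    L    W    W    L    W    W    L    L
a=5:    W    W    L    L    W    W    L    W    W
a=6:    L    L    W    W    L    W    W    L    L
Cells with no legal move (terminal, hence L): (0,0), (0,1).
The remaining L cells, each justified by listing all of its moves:
(0,4): L (sole option (0,2)(W) is W)
(0,7): L (options (0,5)(W), (0,2)(W) are all W)
(0,8): L (options (0,6)(W), (0,3)(W) are all W)
(1,2): L (options (0,2)(W), (1,0)(W) are all W)
(1,3): L (options (0,3)(W), (1,1)(W) are all W)
(1,6): L (options (0,6)(W), (1,4)(W), (1,1)(W) are all W)
(2,0): L (sole option (1,0)(W) is W)
(2,1): L (sole option (1,1)(W) is W)
(2,4): L (options (1,4)(W), (2,2)(W) are all W)
(2,7): L (options (1,7)(W), (2,5)(W), (2,2)(W) are all W)
(2,8): L (options (1,8)(W), (2,6)(W), (2,3)(W) are all W)
(3,2): L (options (2,2)(W), (3,0)(W) are all W)
(3,3): L (options (2,3)(W), (3,1)(W) are all W)
(3,6): L (options (2,6)(W), (3,4)(W), (3,1)(W) are all W)
(4,0): L (sole option (3,0)(W) is W)
(4,1): L (sole option (3,1)(W) is W)
(4,4): L (options (3,4)(W), (4,2)(W) are all W)
(4,7): L (options (3,7)(W), (4,5)(W), (4,2)(W) are all W)
(4,8): L (options (3,8)(W), (4,6)(W), (4,3)(W) are all W)
(5,2): L (options (4,2)(W), (5,0)(W) are all W)
(5,3): L (options (4,3)(W), (5,1)(W) are all W)
(5,6): L (options (4,6)(W), (5,4)(W), (5,1)(W) are all W)
(6,0): L (sole option (5,0)(W) is W)
(6,1): L (sole option (5,1)(W) is W)
(6,4): L (options (5,4)(W), (6,2)(W) are all W)
(6,7): L (options (5,7)(W), (6,5)(W), (6,2)(W) are all W)
(6,8): L (options (5,8)(W), (6,6)(W), (6,3)(W) are all W)
Every other cell has at least one move into one of the L cells above, so it is W.
The starting position (6,8) is L: whatever Maya does, the opponent receives a W position.

Noah wins.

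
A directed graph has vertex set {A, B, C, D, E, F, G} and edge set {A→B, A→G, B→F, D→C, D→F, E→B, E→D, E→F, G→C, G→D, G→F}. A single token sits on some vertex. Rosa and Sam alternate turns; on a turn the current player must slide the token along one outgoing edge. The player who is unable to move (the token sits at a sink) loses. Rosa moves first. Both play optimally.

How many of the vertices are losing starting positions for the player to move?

Compute win/loss labels from the base case upward. A position with no move is L. Any other position is W if it can reach an L in one move, else L.
Every edge goes from a vertex to one that appears earlier in the order C, F, B, D, G, A, E, so processing vertices in that order labels each vertex after all of its successors.
C: no outgoing edge → L
F: no outgoing edge → L
B: reaches L-position F → W
D: reaches L-position F → W
G: reaches L-position F → W
A: only reaches G(W), B(W), all W → L
E: reaches L-position F → W
The L vertices are A, C, F; that is 3 in all.

3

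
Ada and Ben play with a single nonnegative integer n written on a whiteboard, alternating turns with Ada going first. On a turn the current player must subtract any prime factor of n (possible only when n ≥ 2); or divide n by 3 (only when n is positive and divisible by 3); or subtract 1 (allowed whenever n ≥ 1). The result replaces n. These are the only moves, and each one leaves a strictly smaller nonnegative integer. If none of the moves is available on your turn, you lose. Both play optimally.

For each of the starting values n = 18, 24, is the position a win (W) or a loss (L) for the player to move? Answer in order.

18: L, 24: W

Compute win/loss labels from the base case upward. A position with no move is L. Any other position is W if it can reach an L in one move, else L.
n=0: no move → L
n=1: can move to 0, which is L ⇒ W
n=2: can move to 0, which is L ⇒ W
n=3: can move to 0, which is L ⇒ W
n=4: moves to 2(W), 3(W); every one is W ⇒ L
n=5: can move to 0, which is L ⇒ W
n=6: can move to 4, which is L ⇒ W
n=7: can move to 0, which is L ⇒ W
n=8: moves to 6(W), 7(W); every one is W ⇒ L
n=9: can move to 8, which is L ⇒ W
n=10: can move to 8, which is L ⇒ W
n=11: can move to 0, which is L ⇒ W
n=12: can move to 4, which is L ⇒ W
n=13: can move to 0, which is L ⇒ W
n=14: moves to 7(W), 12(W), 13(W); every one is W ⇒ L
n=15: can move to 14, which is L ⇒ W
n=16: can move to 14, which is L ⇒ W
n=17: can move to 0, which is L ⇒ W
n=18: moves to 6(W), 15(W), 16(W), 17(W); every one is W ⇒ L
n=19: can move to 0, which is L ⇒ W
n=20: can move to 18, which is L ⇒ W
n=21: can move to 14, which is L ⇒ W
n=22: moves to 11(W), 20(W), 21(W); every one is W ⇒ L
n=23: can move to 0, which is L ⇒ W
n=24: can move to 8, which is L ⇒ W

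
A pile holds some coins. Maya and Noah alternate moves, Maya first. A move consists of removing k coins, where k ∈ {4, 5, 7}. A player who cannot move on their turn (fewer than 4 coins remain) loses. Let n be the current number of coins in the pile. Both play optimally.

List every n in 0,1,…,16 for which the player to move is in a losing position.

0, 1, 2, 3, 11, 12, 13, 14

Build the W/L table. Terminal = L. A non-terminal position is W if it has a move to some L; otherwise it is L.
n=0: no move → L
n=1: no move → L
n=2: no move → L
n=3: no move → L
n=4: →0(L), so W
n=5: →1(L), so W
n=6: →2(L), so W
n=7: →3(L), so W
n=8: →3(L), so W
n=9: →2(L), so W
n=10: →3(L), so W
n=11: →7(W), 6(W), 4(W) — all W, so L
n=12: →8(W), 7(W), 5(W) — all W, so L
n=13: →9(W), 8(W), 6(W) — all W, so L
n=14: →10(W), 9(W), 7(W) — all W, so L
n=15: →11(L), so W
n=16: →12(L), so W
Reading off the rows marked L gives the requested list; there are 8 such values of n.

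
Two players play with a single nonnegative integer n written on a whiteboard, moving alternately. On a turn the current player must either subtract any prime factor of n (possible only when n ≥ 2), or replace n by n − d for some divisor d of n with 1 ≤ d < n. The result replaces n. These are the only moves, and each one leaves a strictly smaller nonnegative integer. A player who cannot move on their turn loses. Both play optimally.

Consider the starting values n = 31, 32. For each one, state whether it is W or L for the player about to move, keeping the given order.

Label each position W (a win for the player to move) or L (a loss). A position with no legal move is L; any other position is W exactly when some move reaches an L, and L when every move reaches a W.
n=0: no move → L
n=1: no move → L
n=2: →0(L), so W
n=3: →0(L), so W
n=4: →2(W), 3(W) — all W, so L
n=5: →0(L), so W
n=6: →4(L), so W
n=7: →0(L), so W
n=8: →4(L), so W
n=9: →6(W), 8(W) — all W, so L
n=10: →9(L), so W
n=11: →0(L), so W
n=12: →9(L), so W
n=13: →0(L), so W
n=14: →7(W), 12(W), 13(W) — all W, so L
n=15: →14(L), so W
n=16: →14(L), so W
n=17: →0(L), so W
n=18: →9(L), so W
n=19: →0(L), so W
n=20: →10(W), 15(W), 16(W), 18(W), 19(W) — all W, so L
n=21: →14(L), so W
n=22: →20(L), so W
n=23: →0(L), so W
n=24: →20(L), so W
n=25: →20(L), so W
n=26: →13(W), 24(W), 25(W) — all W, so L
n=27: →26(L), so W
n=28: →14(L), so W
n=29: →0(L), so W
n=30: →20(L), so W
n=31: →0(L), so W
n=32: →16(W), 24(W), 28(W), 30(W), 31(W) — all W, so L

31: W, 32: L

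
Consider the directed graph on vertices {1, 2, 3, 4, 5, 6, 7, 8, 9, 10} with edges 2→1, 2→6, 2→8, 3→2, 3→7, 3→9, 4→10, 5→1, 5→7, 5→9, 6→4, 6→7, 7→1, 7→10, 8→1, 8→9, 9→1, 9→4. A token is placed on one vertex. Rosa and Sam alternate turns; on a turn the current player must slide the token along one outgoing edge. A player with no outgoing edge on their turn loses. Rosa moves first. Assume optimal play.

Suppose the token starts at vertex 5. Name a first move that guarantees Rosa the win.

Classify positions by backward induction: terminal positions (no move available) are L. From any other position, the mover wins iff some move reaches an L.
Every edge goes from a vertex to one that appears earlier in the order 10, 1, 4, 7, 9, 6, 8, 2, 5, 3, so processing vertices in that order labels each vertex after all of its successors.
10: no outgoing edge → L
1: no outgoing edge → L
4: can move to 10, which is L ⇒ W
7: can move to 1, which is L ⇒ W
9: can move to 1, which is L ⇒ W
6: moves to 7(W), 4(W); every one is W ⇒ L
8: can move to 1, which is L ⇒ W
2: can move to 6, which is L ⇒ W
5: can move to 1, which is L ⇒ W
3: moves to 2(W), 9(W), 7(W); every one is W ⇒ L
From 5, the L positions reachable in one move are: 1.

Move to 1.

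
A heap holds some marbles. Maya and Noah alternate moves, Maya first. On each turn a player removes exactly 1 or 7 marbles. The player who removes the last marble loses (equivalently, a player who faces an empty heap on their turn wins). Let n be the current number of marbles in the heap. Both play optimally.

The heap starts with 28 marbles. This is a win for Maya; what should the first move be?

Remove 1, leaving 27.

Compute win/loss labels from the base case upward. A position with no move is W. Any other position is W if it can reach an L in one move, else L.
n=0: no move; the opponent has just taken the last marble and therefore loses → W
n=1: the only move is to 0(W), a W ⇒ L
n=2: can move to 1, which is L ⇒ W
n=3: the only move is to 2(W), a W ⇒ L
n=4: can move to 3, which is L ⇒ W
n=5: the only move is to 4(W), a W ⇒ L
n=6: can move to 5, which is L ⇒ W
n=7: moves to 6(W), 0(W); every one is W ⇒ L
n=8: can move to 7, which is L ⇒ W
n=9: moves to 8(W), 2(W); every one is W ⇒ L
n=10: can move to 9, which is L ⇒ W
n=11: moves to 10(W), 4(W); every one is W ⇒ L
n=12: can move to 11, which is L ⇒ W
n=13: moves to 12(W), 6(W); every one is W ⇒ L
n=14: can move to 13, which is L ⇒ W
n=15: moves to 14(W), 8(W); every one is W ⇒ L
n=16: can move to 15, which is L ⇒ W
n=17: moves to 16(W), 10(W); every one is W ⇒ L
n=18: can move to 17, which is L ⇒ W
n=19: moves to 18(W), 12(W); every one is W ⇒ L
n=20: can move to 19, which is L ⇒ W
n=21: moves to 20(W), 14(W); every one is W ⇒ L
n=22: can move to 21, which is L ⇒ W
n=23: moves to 22(W), 16(W); every one is W ⇒ L
n=24: can move to 23, which is L ⇒ W
n=25: moves to 24(W), 18(W); every one is W ⇒ L
n=26: can move to 25, which is L ⇒ W
n=27: moves to 26(W), 20(W); every one is W ⇒ L
n=28: can move to 27, which is L ⇒ W
From 28, the L positions reachable in one move are: 27, 21. Any move reaching one of these is winning.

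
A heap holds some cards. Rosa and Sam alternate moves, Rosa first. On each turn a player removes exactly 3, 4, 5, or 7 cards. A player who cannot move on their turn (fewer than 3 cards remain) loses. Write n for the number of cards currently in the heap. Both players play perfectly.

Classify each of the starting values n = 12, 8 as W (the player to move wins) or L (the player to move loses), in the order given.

Work bottom-up. With no move the player to move loses. Otherwise the position is W if at least one move leads to an L position for the opponent, and L if every move leads to a W.
n=0: no move → L
n=1: no move → L
n=2: no move → L
n=3: can move to 0, which is L ⇒ W
n=4: can move to 1, which is L ⇒ W
n=5: can move to 2, which is L ⇒ W
n=6: can move to 2, which is L ⇒ W
n=7: can move to 2, which is L ⇒ W
n=8: can move to 1, which is L ⇒ W
n=9: can move to 2, which is L ⇒ W
n=10: moves to 7(W), 6(W), 5(W), 3(W); every one is W ⇒ L
n=11: moves to 8(W), 7(W), 6(W), 4(W); every one is W ⇒ L
n=12: moves to 9(W), 8(W), 7(W), 5(W); every one is W ⇒ L

12: L, 8: W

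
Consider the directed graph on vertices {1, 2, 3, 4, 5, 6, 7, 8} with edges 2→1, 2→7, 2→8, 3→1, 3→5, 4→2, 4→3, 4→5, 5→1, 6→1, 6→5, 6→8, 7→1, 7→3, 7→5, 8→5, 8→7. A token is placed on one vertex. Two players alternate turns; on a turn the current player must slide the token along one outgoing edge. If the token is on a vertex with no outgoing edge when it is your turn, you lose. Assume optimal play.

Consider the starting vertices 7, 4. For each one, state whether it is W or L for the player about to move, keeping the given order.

7: W, 4: L

Label each position W (a win for the player to move) or L (a loss). A position with no legal move is L; any other position is W exactly when some move reaches an L, and L when every move reaches a W.
Every edge goes from a vertex to one that appears earlier in the order 1, 5, 3, 7, 8, 6, 2, 4, so processing vertices in that order labels each vertex after all of its successors.
1: no outgoing edge → L
5: W (go to 1, an L position)
3: W (go to 1, an L position)
7: W (go to 1, an L position)
8: L (options 7(W), 5(W) are all W)
6: W (go to 8, an L position)
2: W (go to 8, an L position)
4: L (options 2(W), 3(W), 5(W) are all W)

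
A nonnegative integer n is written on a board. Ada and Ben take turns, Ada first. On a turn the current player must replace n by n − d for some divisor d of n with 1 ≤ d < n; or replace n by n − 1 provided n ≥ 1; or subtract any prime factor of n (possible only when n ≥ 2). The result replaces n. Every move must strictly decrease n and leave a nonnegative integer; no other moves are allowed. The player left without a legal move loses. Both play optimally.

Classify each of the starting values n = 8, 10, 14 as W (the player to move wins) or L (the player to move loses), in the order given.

Compute win/loss labels from the base case upward. A position with no move is L. Any other position is W if it can reach an L in one move, else L.
n=0: no move → L
n=1: →0(L), so W
n=2: →0(L), so W
n=3: →0(L), so W
n=4: →2(W), 3(W) — all W, so L
n=5: →0(L), so W
n=6: →4(L), so W
n=7: →0(L), so W
n=8: →4(L), so W
n=9: →6(W), 8(W) — all W, so L
n=10: →9(L), so W
n=11: →0(L), so W
n=12: →9(L), so W
n=13: →0(L), so W
n=14: →7(W), 12(W), 13(W) — all W, so L

8: W, 10: W, 14: L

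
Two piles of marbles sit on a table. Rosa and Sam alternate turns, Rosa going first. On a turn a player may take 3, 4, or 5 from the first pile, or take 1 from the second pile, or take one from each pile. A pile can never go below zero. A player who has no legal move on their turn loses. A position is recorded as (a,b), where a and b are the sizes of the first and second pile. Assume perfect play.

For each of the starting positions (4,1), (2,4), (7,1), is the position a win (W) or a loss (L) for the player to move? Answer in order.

(4,1): L, (2,4): L, (7,1): W

Classify positions by backward induction: terminal positions (no move available) are L. From any other position, the mover wins iff some move reaches an L.
No move ever increases a pile, so every position that can arise here has a ≤ 7 and b ≤ 4; it is enough to label the cells with 0 ≤ a ≤ 7 and 0 ≤ b ≤ 4.
Every move lowers a or b (never raises either), so fill the grid row by row in increasing a, and left to right within a row: each cell's successors are then already labelled.
      b=0  b=1  b=2  b=3  b=4
a=0:    L    W    L    W    L
a=1:    L    W    L    W    L
a=2:    L    W    L    W    L
a=3:    W    W    W    W    W
a=4:    W    L    W    L    W
a=5:    W    L    W    L    W
a=6:    W    L    W    L    W
a=7:    W    W    W    W    W
Cells with no legal move (terminal, hence L): (0,0), (1,0), (2,0).
The remaining L cells, each justified by listing all of its moves:
(0,2): →(0,1)(W) only, which is W, so L
(0,4): →(0,3)(W) only, which is W, so L
(1,2): →(1,1)(W), (0,1)(W) — all W, so L
(1,4): →(1,3)(W), (0,3)(W) — all W, so L
(2,2): →(2,1)(W), (1,1)(W) — all W, so L
(2,4): →(2,3)(W), (1,3)(W) — all W, so L
(4,1): →(1,1)(W), (0,1)(W), (4,0)(W), (3,0)(W) — all W, so L
(4,3): →(1,3)(W), (0,3)(W), (4,2)(W), (3,2)(W) — all W, so L
(5,1): →(2,1)(W), (1,1)(W), (0,1)(W), (5,0)(W), (4,0)(W) — all W, so L
(5,3): →(2,3)(W), (1,3)(W), (0,3)(W), (5,2)(W), (4,2)(W) — all W, so L
(6,1): →(3,1)(W), (2,1)(W), (1,1)(W), (6,0)(W), (5,0)(W) — all W, so L
(6,3): →(3,3)(W), (2,3)(W), (1,3)(W), (6,2)(W), (5,2)(W) — all W, so L
Every other cell has at least one move into one of the L cells above, so it is W.
(4,1): one of the L cells justified above, so L
(2,4): one of the L cells justified above, so L
(7,1): the move to (4,1) reaches an L cell, so W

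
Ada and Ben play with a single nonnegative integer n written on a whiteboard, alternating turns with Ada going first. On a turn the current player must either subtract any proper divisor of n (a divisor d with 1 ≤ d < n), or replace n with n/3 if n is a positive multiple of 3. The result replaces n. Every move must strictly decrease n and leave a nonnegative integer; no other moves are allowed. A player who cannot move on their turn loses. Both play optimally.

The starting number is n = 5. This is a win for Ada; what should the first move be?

Move to 4.

Build the W/L table. Terminal = L. A non-terminal position is W if it has a move to some L; otherwise it is L.
n=0: no move → L
n=1: no move → L
n=2: reaches L-position 1 → W
n=3: reaches L-position 1 → W
n=4: only reaches 2(W), 3(W), all W → L
n=5: reaches L-position 4 → W
From 5, the L positions reachable in one move are: 4.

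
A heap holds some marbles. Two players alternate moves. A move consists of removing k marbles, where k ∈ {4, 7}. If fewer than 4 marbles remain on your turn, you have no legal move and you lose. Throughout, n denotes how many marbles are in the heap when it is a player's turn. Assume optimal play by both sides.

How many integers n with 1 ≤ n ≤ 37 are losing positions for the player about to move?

15

Work bottom-up. With no move the player to move loses. Otherwise the position is W if at least one move leads to an L position for the opponent, and L if every move leads to a W.
n=0: no move → L
n=1: no move → L
n=2: no move → L
n=3: no move → L
n=4: reaches L-position 0 → W
n=5: reaches L-position 1 → W
n=6: reaches L-position 2 → W
n=7: reaches L-position 3 → W
n=8: reaches L-position 1 → W
n=9: reaches L-position 2 → W
n=10: reaches L-position 3 → W
n=11: only reaches 7(W), 4(W), all W → L
n=12: only reaches 8(W), 5(W), all W → L
n=13: only reaches 9(W), 6(W), all W → L
n=14: only reaches 10(W), 7(W), all W → L
n=15: reaches L-position 11 → W
n=16: reaches L-position 12 → W
n=17: reaches L-position 13 → W
n=18: reaches L-position 14 → W
n=19: reaches L-position 12 → W
n=20: reaches L-position 13 → W
n=21: reaches L-position 14 → W
n=22: only reaches 18(W), 15(W), all W → L
n=23: only reaches 19(W), 16(W), all W → L
n=24: only reaches 20(W), 17(W), all W → L
n=25: only reaches 21(W), 18(W), all W → L
n=26: reaches L-position 22 → W
n=27: reaches L-position 23 → W
n=28: reaches L-position 24 → W
n=29: reaches L-position 25 → W
n=30: reaches L-position 23 → W
n=31: reaches L-position 24 → W
n=32: reaches L-position 25 → W
n=33: only reaches 29(W), 26(W), all W → L
n=34: only reaches 30(W), 27(W), all W → L
n=35: only reaches 31(W), 28(W), all W → L
n=36: only reaches 32(W), 29(W), all W → L
n=37: reaches L-position 33 → W
L entries with 1 ≤ n ≤ 37 (n=0 is outside the asked range and is not counted): n = 1, 2, 3, 11, 12, 13, 14, 22, 23, 24, 25, 33, 34, 35, 36; that makes 15.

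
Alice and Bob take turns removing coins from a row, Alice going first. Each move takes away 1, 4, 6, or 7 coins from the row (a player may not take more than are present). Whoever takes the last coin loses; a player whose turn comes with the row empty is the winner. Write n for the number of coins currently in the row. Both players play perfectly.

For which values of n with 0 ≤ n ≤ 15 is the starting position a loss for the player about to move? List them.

1, 3, 6, 11, 14

Classify positions by backward induction: terminal positions (no move available) are W. From any other position, the mover wins iff some move reaches an L.
n=0: no move; the opponent has just taken the last coin and therefore loses → W
n=1: →0(W) only, which is W, so L
n=2: →1(L), so W
n=3: →2(W) only, which is W, so L
n=4: →3(L), so W
n=5: →1(L), so W
n=6: →5(W), 2(W), 0(W) — all W, so L
n=7: →6(L), so W
n=8: →1(L), so W
n=9: →3(L), so W
n=10: →6(L), so W
n=11: →10(W), 7(W), 5(W), 4(W) — all W, so L
n=12: →11(L), so W
n=13: →6(L), so W
n=14: →13(W), 10(W), 8(W), 7(W) — all W, so L
n=15: →14(L), so W
Reading off the rows marked L gives the requested list; there are 5 such values of n.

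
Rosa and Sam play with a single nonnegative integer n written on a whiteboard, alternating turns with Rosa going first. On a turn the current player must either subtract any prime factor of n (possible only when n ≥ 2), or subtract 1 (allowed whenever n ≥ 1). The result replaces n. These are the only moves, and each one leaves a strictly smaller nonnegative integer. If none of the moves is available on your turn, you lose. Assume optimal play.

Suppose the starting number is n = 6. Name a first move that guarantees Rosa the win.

Use the standard recursion: the mover loses at a terminal position; elsewhere, the mover wins exactly when some move hands the opponent an L position.
n=0: no move → L
n=1: can move to 0, which is L ⇒ W
n=2: can move to 0, which is L ⇒ W
n=3: can move to 0, which is L ⇒ W
n=4: moves to 2(W), 3(W); every one is W ⇒ L
n=5: can move to 0, which is L ⇒ W
n=6: can move to 4, which is L ⇒ W
From 6, the L positions reachable in one move are: 4.

Move to 4.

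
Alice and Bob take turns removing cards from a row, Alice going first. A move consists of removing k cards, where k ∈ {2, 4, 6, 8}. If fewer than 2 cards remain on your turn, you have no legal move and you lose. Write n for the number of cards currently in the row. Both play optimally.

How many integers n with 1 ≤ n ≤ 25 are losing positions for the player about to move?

Label each position W (a win for the player to move) or L (a loss). A position with no legal move is L; any other position is W exactly when some move reaches an L, and L when every move reaches a W.
n=0: no move → L
n=1: no move → L
n=2: can move to 0, which is L ⇒ W
n=3: can move to 1, which is L ⇒ W
n=4: can move to 0, which is L ⇒ W
n=5: can move to 1, which is L ⇒ W
n=6: can move to 0, which is L ⇒ W
n=7: can move to 1, which is L ⇒ W
n=8: can move to 0, which is L ⇒ W
n=9: can move to 1, which is L ⇒ W
n=10: moves to 8(W), 6(W), 4(W), 2(W); every one is W ⇒ L
n=11: moves to 9(W), 7(W), 5(W), 3(W); every one is W ⇒ L
n=12: can move to 10, which is L ⇒ W
n=13: can move to 11, which is L ⇒ W
n=14: can move to 10, which is L ⇒ W
n=15: can move to 11, which is L ⇒ W
n=16: can move to 10, which is L ⇒ W
n=17: can move to 11, which is L ⇒ W
n=18: can move to 10, which is L ⇒ W
n=19: can move to 11, which is L ⇒ W
n=20: moves to 18(W), 16(W), 14(W), 12(W); every one is W ⇒ L
n=21: moves to 19(W), 17(W), 15(W), 13(W); every one is W ⇒ L
n=22: can move to 20, which is L ⇒ W
n=23: can move to 21, which is L ⇒ W
n=24: can move to 20, which is L ⇒ W
n=25: can move to 21, which is L ⇒ W
L entries with 1 ≤ n ≤ 25 (n=0 is outside the asked range and is not counted): n = 1, 10, 11, 20, 21; that makes 5.

5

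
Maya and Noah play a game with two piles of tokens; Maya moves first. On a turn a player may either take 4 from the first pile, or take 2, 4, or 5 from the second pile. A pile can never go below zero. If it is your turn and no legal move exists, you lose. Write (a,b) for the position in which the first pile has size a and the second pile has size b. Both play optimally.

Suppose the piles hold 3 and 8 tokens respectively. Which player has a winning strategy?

Label each position W (a win for the player to move) or L (a loss). A position with no legal move is L; any other position is W exactly when some move reaches an L, and L when every move reaches a W.
No move ever increases a pile, so every position that can arise here has a ≤ 3 and b ≤ 8; it is enough to label the cells with 0 ≤ a ≤ 3 and 0 ≤ b ≤ 8.
Every move lowers a or b (never raises either), so fill the grid row by row in increasing a, and left to right within a row: each cell's successors are then already labelled.
      b=0  b=1  b=2  b=3  b=4  b=5  b=6  b=7  b=8
a=0:    L    L    W    W    W    W    W    L    L
a=1:    L    L    W    W    W    W    W    L    L
a=2:    L    L    W    W    W    W    W    L    L
a=3:    L    L    W    W    W    W    W    L    L
Cells with no legal move (terminal, hence L): (0,0), (0,1), (1,0), (1,1), (2,0), (2,1), (3,0), (3,1).
The remaining L cells, each justified by listing all of its moves:
(0,7): L (options (0,5)(W), (0,3)(W), (0,2)(W) are all W)
(0,8): L (options (0,6)(W), (0,4)(W), (0,3)(W) are all W)
(1,7): L (options (1,5)(W), (1,3)(W), (1,2)(W) are all W)
(1,8): L (options (1,6)(W), (1,4)(W), (1,3)(W) are all W)
(2,7): L (options (2,5)(W), (2,3)(W), (2,2)(W) are all W)
(2,8): L (options (2,6)(W), (2,4)(W), (2,3)(W) are all W)
(3,7): L (options (3,5)(W), (3,3)(W), (3,2)(W) are all W)
(3,8): L (options (3,6)(W), (3,4)(W), (3,3)(W) are all W)
Every other cell has at least one move into one of the L cells above, so it is W.
Every move from (3,8) reaches a W position, so the mover loses.

Noah wins.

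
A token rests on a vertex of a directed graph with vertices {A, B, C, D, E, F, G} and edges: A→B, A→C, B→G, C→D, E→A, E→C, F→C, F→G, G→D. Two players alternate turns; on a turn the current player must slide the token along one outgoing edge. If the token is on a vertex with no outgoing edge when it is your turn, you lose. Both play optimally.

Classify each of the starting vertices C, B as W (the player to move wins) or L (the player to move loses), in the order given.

C: W, B: L

Build the W/L table. Terminal = L. A non-terminal position is W if it has a move to some L; otherwise it is L.
Every edge goes from a vertex to one that appears earlier in the order D, C, G, F, B, A, E, so processing vertices in that order labels each vertex after all of its successors.
D: no outgoing edge → L
C: W (go to D, an L position)
G: W (go to D, an L position)
F: L (options G(W), C(W) are all W)
B: L (sole option G(W) is W)
A: W (go to B, an L position)
E: L (options A(W), C(W) are all W)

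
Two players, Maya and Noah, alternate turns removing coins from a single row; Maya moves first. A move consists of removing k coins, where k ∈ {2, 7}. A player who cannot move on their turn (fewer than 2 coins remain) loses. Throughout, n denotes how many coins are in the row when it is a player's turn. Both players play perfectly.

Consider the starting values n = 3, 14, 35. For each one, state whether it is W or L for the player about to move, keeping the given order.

3: W, 14: L, 35: W

Compute win/loss labels from the base case upward. A position with no move is L. Any other position is W if it can reach an L in one move, else L.
n=0: no move → L
n=1: no move → L
n=2: reaches L-position 0 → W
n=3: reaches L-position 1 → W
n=4: only reaches 2(W), which is W → L
n=5: only reaches 3(W), which is W → L
n=6: reaches L-position 4 → W
n=7: reaches L-position 5 → W
n=8: reaches L-position 1 → W
n=9: only reaches 7(W), 2(W), all W → L
n=10: only reaches 8(W), 3(W), all W → L
n=11: reaches L-position 9 → W
n=12: reaches L-position 10 → W
n=13: only reaches 11(W), 6(W), all W → L
n=14: only reaches 12(W), 7(W), all W → L
n=15: reaches L-position 13 → W
n=16: reaches L-position 14 → W
n=17: reaches L-position 10 → W
n=18: only reaches 16(W), 11(W), all W → L
n=19: only reaches 17(W), 12(W), all W → L
n=20: reaches L-position 18 → W
n=21: reaches L-position 19 → W
n=22: only reaches 20(W), 15(W), all W → L
n=23: only reaches 21(W), 16(W), all W → L
n=24: reaches L-position 22 → W
n=25: reaches L-position 23 → W
n=26: reaches L-position 19 → W
n=27: only reaches 25(W), 20(W), all W → L
n=28: only reaches 26(W), 21(W), all W → L
n=29: reaches L-position 27 → W
n=30: reaches L-position 28 → W
n=31: only reaches 29(W), 24(W), all W → L
n=32: only reaches 30(W), 25(W), all W → L
n=33: reaches L-position 31 → W
n=34: reaches L-position 32 → W
n=35: reaches L-position 28 → W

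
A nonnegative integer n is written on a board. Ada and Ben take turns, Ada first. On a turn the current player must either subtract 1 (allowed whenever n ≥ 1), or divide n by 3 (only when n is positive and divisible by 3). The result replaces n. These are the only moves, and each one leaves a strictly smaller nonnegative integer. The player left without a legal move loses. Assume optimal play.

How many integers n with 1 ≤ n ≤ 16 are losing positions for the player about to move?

Positions with no move are L. A position that does have a move is losing for the player to move precisely when every available move leads to a winning position for the opponent. Fill in the labels:
n=0: no move → L
n=1: can move to 0, which is L ⇒ W
n=2: the only move is to 1(W), a W ⇒ L
n=3: can move to 2, which is L ⇒ W
n=4: the only move is to 3(W), a W ⇒ L
n=5: can move to 4, which is L ⇒ W
n=6: can move to 2, which is L ⇒ W
n=7: the only move is to 6(W), a W ⇒ L
n=8: can move to 7, which is L ⇒ W
n=9: moves to 3(W), 8(W); every one is W ⇒ L
n=10: can move to 9, which is L ⇒ W
n=11: the only move is to 10(W), a W ⇒ L
n=12: can move to 4, which is L ⇒ W
n=13: the only move is to 12(W), a W ⇒ L
n=14: can move to 13, which is L ⇒ W
n=15: moves to 5(W), 14(W); every one is W ⇒ L
n=16: can move to 15, which is L ⇒ W
L entries with 1 ≤ n ≤ 16 (n=0 is outside the asked range and is not counted): n = 2, 4, 7, 9, 11, 13, 15; that makes 7.

7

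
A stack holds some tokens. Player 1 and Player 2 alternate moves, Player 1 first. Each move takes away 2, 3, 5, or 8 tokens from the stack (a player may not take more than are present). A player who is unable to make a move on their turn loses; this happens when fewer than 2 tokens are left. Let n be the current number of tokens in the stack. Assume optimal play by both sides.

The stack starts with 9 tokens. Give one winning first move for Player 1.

Classify positions by backward induction: terminal positions (no move available) are L. From any other position, the mover wins iff some move reaches an L.
n=0: no move → L
n=1: no move → L
n=2: W (go to 0, an L position)
n=3: W (go to 1, an L position)
n=4: W (go to 1, an L position)
n=5: W (go to 0, an L position)
n=6: W (go to 1, an L position)
n=7: L (options 5(W), 4(W), 2(W) are all W)
n=8: W (go to 0, an L position)
n=9: W (go to 7, an L position)
From 9, the L positions reachable in one move are: 7, 1. Any move reaching one of these is winning.

Remove 2, leaving 7.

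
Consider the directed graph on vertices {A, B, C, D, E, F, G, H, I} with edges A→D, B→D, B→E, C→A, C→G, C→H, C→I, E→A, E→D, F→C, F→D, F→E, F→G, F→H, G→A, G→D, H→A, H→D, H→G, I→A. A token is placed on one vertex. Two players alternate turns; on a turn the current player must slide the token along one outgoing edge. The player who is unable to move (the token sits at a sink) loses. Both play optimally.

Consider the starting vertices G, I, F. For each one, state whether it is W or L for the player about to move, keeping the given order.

G: W, I: L, F: W

Label each position W (a win for the player to move) or L (a loss). A position with no legal move is L; any other position is W exactly when some move reaches an L, and L when every move reaches a W.
Every edge goes from a vertex to one that appears earlier in the order D, A, G, H, E, I, B, C, F, so processing vertices in that order labels each vertex after all of its successors.
D: no outgoing edge → L
A: can move to D, which is L ⇒ W
G: can move to D, which is L ⇒ W
H: can move to D, which is L ⇒ W
E: can move to D, which is L ⇒ W
I: the only move is to A(W), a W ⇒ L
B: can move to D, which is L ⇒ W
C: can move to I, which is L ⇒ W
F: can move to D, which is L ⇒ W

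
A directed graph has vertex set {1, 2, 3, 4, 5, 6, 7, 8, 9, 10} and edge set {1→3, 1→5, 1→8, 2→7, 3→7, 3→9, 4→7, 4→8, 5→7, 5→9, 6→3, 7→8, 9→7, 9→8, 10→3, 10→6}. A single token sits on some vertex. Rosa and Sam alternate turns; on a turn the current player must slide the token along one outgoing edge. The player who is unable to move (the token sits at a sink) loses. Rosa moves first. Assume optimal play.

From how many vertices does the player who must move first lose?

4

Label each position W (a win for the player to move) or L (a loss). A position with no legal move is L; any other position is W exactly when some move reaches an L, and L when every move reaches a W.
Every edge goes from a vertex to one that appears earlier in the order 8, 7, 9, 3, 6, 5, 10, 1, 2, 4, so processing vertices in that order labels each vertex after all of its successors.
8: no outgoing edge → L
7: →8(L), so W
9: →8(L), so W
3: →9(W), 7(W) — all W, so L
6: →3(L), so W
5: →9(W), 7(W) — all W, so L
10: →3(L), so W
1: →5(L), so W
2: →7(W) only, which is W, so L
4: →8(L), so W
The L vertices are 2, 3, 5, 8; that is 4 in all.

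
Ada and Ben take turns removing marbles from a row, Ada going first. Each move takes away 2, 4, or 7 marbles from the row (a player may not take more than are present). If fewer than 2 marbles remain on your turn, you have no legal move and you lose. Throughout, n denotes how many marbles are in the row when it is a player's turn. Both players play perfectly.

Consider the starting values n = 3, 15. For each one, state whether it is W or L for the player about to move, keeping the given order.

Label each position W (a win for the player to move) or L (a loss). A position with no legal move is L; any other position is W exactly when some move reaches an L, and L when every move reaches a W.
n=0: no move → L
n=1: no move → L
n=2: can move to 0, which is L ⇒ W
n=3: can move to 1, which is L ⇒ W
n=4: can move to 0, which is L ⇒ W
n=5: can move to 1, which is L ⇒ W
n=6: moves to 4(W), 2(W); every one is W ⇒ L
n=7: can move to 0, which is L ⇒ W
n=8: can move to 6, which is L ⇒ W
n=9: moves to 7(W), 5(W), 2(W); every one is W ⇒ L
n=10: can move to 6, which is L ⇒ W
n=11: can move to 9, which is L ⇒ W
n=12: moves to 10(W), 8(W), 5(W); every one is W ⇒ L
n=13: can move to 9, which is L ⇒ W
n=14: can move to 12, which is L ⇒ W
n=15: moves to 13(W), 11(W), 8(W); every one is W ⇒ L

3: W, 15: L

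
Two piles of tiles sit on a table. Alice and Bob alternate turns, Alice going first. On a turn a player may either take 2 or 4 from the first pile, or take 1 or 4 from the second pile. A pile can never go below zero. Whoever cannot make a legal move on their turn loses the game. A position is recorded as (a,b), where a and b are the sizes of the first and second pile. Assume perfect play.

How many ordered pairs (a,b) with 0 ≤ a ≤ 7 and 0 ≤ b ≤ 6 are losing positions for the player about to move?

20

Positions with no move are L. A position that does have a move is losing for the player to move precisely when every available move leads to a winning position for the opponent. Fill in the labels:
Every move lowers a or b (never raises either), so fill the grid row by row in increasing a, and left to right within a row: each cell's successors are then already labelled.
      b=0  b=1  b=2  b=3  b=4  b=5  b=6
a=0:    L    W    L    W    W    L    W
a=1:    L    W    L    W    W    L    W
a=2:    W    L    W    L    W    W    L
a=3:    W    L    W    L    W    W    L
a=4:    W    W    W    W    L    W    W
a=5:    W    W    W    W    L    W    W
a=6:    L    W    L    W    W    L    W
a=7:    L    W    L    W    W    L    W
Cells with no legal move (terminal, hence L): (0,0), (1,0).
The remaining L cells, each justified by listing all of its moves:
(0,2): the only move is to (0,1)(W), a W ⇒ L
(0,5): moves to (0,4)(W), (0,1)(W); every one is W ⇒ L
(1,2): the only move is to (1,1)(W), a W ⇒ L
(1,5): moves to (1,4)(W), (1,1)(W); every one is W ⇒ L
(2,1): moves to (0,1)(W), (2,0)(W); every one is W ⇒ L
(2,3): moves to (0,3)(W), (2,2)(W); every one is W ⇒ L
(2,6): moves to (0,6)(W), (2,5)(W), (2,2)(W); every one is W ⇒ L
(3,1): moves to (1,1)(W), (3,0)(W); every one is W ⇒ L
(3,3): moves to (1,3)(W), (3,2)(W); every one is W ⇒ L
(3,6): moves to (1,6)(W), (3,5)(W), (3,2)(W); every one is W ⇒ L
(4,4): moves to (2,4)(W), (0,4)(W), (4,3)(W), (4,0)(W); every one is W ⇒ L
(5,4): moves to (3,4)(W), (1,4)(W), (5,3)(W), (5,0)(W); every one is W ⇒ L
(6,0): moves to (4,0)(W), (2,0)(W); every one is W ⇒ L
(6,2): moves to (4,2)(W), (2,2)(W), (6,1)(W); every one is W ⇒ L
(6,5): moves to (4,5)(W), (2,5)(W), (6,4)(W), (6,1)(W); every one is W ⇒ L
(7,0): moves to (5,0)(W), (3,0)(W); every one is W ⇒ L
(7,2): moves to (5,2)(W), (3,2)(W), (7,1)(W); every one is W ⇒ L
(7,5): moves to (5,5)(W), (3,5)(W), (7,4)(W), (7,1)(W); every one is W ⇒ L
Every other cell has at least one move into one of the L cells above, so it is W.
L cells per row: a=0: 3, a=1: 3, a=2: 3, a=3: 3, a=4: 1, a=5: 1, a=6: 3, a=7: 3; total 20.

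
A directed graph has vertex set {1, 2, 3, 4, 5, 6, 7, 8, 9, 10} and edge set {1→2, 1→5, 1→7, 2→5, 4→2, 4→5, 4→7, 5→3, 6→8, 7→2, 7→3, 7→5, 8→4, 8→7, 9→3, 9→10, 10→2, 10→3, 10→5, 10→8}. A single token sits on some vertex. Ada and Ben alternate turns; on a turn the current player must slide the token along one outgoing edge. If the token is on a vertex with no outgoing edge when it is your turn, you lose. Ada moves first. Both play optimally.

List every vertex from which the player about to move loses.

2, 3, 8

Use the standard recursion: the mover loses at a terminal position; elsewhere, the mover wins exactly when some move hands the opponent an L position.
Every edge goes from a vertex to one that appears earlier in the order 3, 5, 2, 7, 1, 4, 8, 10, 6, 9, so processing vertices in that order labels each vertex after all of its successors.
3: no outgoing edge → L
5: reaches L-position 3 → W
2: only reaches 5(W), which is W → L
7: reaches L-position 2 → W
1: reaches L-position 2 → W
4: reaches L-position 2 → W
8: only reaches 4(W), 7(W), all W → L
10: reaches L-position 8 → W
6: reaches L-position 8 → W
9: reaches L-position 3 → W
Reading off the rows marked L gives the requested list; there are 3 such vertices.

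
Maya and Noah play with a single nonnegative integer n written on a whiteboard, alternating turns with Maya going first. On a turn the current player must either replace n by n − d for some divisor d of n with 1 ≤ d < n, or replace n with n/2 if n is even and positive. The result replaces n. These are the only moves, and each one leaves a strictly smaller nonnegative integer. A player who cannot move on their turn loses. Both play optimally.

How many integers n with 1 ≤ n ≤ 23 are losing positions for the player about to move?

12

Positions with no move are L. A position that does have a move is losing for the player to move precisely when every available move leads to a winning position for the opponent. Fill in the labels:
n=0: no move → L
n=1: no move → L
n=2: can move to 1, which is L ⇒ W
n=3: the only move is to 2(W), a W ⇒ L
n=4: can move to 3, which is L ⇒ W
n=5: the only move is to 4(W), a W ⇒ L
n=6: can move to 3, which is L ⇒ W
n=7: the only move is to 6(W), a W ⇒ L
n=8: can move to 7, which is L ⇒ W
n=9: moves to 6(W), 8(W); every one is W ⇒ L
n=10: can move to 5, which is L ⇒ W
n=11: the only move is to 10(W), a W ⇒ L
n=12: can move to 9, which is L ⇒ W
n=13: the only move is to 12(W), a W ⇒ L
n=14: can move to 7, which is L ⇒ W
n=15: moves to 10(W), 12(W), 14(W); every one is W ⇒ L
n=16: can move to 15, which is L ⇒ W
n=17: the only move is to 16(W), a W ⇒ L
n=18: can move to 9, which is L ⇒ W
n=19: the only move is to 18(W), a W ⇒ L
n=20: can move to 15, which is L ⇒ W
n=21: moves to 14(W), 18(W), 20(W); every one is W ⇒ L
n=22: can move to 11, which is L ⇒ W
n=23: the only move is to 22(W), a W ⇒ L
L entries with 1 ≤ n ≤ 23 (n=0 is outside the asked range and is not counted): n = 1, 3, 5, 7, 9, 11, 13, 15, 17, 19, 21, 23; that makes 12.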